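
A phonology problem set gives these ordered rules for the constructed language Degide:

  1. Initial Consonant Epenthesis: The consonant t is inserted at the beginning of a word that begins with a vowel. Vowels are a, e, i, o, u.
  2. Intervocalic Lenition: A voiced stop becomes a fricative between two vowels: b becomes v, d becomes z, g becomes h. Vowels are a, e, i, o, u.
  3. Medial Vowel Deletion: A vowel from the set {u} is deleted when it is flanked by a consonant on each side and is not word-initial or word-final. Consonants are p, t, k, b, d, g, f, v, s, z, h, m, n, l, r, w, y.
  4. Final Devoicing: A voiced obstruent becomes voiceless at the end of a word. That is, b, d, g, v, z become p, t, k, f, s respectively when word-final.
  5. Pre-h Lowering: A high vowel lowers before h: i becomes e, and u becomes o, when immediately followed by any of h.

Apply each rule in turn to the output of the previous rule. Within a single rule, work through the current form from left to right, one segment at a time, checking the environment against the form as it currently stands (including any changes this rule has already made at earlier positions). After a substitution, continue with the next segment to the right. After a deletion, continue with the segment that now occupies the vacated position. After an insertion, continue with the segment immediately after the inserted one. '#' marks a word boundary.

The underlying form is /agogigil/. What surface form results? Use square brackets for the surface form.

1 Initial Consonant Epenthesis: [agogigil] → [tagogigil]
2 Intervocalic Lenition: [tagogigil] → [tahohihil]
3 Medial Vowel Deletion: no change — [tahohihil]
4 Final Devoicing: no change — [tahohihil]
5 Pre-h Lowering: [tahohihil] → [tahohehil]

[tahohehil]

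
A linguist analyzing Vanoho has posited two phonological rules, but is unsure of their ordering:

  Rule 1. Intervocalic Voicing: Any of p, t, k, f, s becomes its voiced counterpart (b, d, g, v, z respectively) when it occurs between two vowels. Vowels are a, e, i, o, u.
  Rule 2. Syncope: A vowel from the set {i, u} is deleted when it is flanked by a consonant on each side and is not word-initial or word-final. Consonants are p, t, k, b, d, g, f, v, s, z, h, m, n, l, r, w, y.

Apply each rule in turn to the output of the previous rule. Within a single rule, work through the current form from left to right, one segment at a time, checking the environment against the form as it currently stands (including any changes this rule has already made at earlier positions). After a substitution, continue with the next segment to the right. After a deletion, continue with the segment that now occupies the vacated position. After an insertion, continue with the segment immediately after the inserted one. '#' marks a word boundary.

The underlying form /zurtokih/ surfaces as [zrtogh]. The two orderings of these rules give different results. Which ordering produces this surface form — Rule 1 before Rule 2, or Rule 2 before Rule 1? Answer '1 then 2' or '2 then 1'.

1 then 2

Order 1 then 2:
  1 Intervocalic Voicing: [zurtokih] → [zurtogih]
  2 Syncope: [zurtogih] → [zrtogh]
  result: [zrtogh]
Order 2 then 1:
  2 Syncope: [zurtokih] → [zrtokh]
  1 Intervocalic Voicing: no change — [zrtokh]
  result: [zrtokh]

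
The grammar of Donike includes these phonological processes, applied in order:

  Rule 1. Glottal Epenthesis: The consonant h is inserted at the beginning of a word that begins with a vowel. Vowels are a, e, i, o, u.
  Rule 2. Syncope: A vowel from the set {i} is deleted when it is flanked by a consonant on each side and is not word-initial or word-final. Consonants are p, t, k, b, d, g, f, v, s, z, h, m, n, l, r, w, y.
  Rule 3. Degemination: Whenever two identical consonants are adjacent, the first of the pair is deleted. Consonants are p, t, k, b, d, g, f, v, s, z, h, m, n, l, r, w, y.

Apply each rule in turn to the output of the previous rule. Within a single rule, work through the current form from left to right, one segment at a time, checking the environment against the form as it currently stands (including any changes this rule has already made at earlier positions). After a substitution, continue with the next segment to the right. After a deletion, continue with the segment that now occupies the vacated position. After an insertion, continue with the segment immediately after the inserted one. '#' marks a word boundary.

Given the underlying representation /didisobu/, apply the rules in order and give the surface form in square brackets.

Rule 1 Glottal Epenthesis: no change — [didisobu]
Rule 2 Syncope: [didisobu] → [ddsobu]
Rule 3 Degemination: [ddsobu] → [dsobu]

[dsobu]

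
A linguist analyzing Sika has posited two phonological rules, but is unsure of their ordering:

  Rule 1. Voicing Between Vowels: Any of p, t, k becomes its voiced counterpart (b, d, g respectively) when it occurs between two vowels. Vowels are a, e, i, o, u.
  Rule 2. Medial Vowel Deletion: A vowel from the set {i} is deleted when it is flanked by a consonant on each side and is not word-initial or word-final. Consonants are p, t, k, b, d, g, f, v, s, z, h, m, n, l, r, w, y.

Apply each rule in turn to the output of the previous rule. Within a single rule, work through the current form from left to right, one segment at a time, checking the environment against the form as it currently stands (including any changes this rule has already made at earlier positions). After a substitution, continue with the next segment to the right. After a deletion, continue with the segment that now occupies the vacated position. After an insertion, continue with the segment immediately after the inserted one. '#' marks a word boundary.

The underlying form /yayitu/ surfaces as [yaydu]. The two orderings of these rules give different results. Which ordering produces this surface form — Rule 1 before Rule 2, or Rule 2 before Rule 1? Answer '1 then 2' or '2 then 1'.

Order 1 then 2:
  1 Voicing Between Vowels: [yayitu] → [yayidu]
  2 Medial Vowel Deletion: [yayidu] → [yaydu]
  result: [yaydu]
Order 2 then 1:
  2 Medial Vowel Deletion: [yayitu] → [yaytu]
  1 Voicing Between Vowels: no change — [yaytu]
  result: [yaytu]

1 then 2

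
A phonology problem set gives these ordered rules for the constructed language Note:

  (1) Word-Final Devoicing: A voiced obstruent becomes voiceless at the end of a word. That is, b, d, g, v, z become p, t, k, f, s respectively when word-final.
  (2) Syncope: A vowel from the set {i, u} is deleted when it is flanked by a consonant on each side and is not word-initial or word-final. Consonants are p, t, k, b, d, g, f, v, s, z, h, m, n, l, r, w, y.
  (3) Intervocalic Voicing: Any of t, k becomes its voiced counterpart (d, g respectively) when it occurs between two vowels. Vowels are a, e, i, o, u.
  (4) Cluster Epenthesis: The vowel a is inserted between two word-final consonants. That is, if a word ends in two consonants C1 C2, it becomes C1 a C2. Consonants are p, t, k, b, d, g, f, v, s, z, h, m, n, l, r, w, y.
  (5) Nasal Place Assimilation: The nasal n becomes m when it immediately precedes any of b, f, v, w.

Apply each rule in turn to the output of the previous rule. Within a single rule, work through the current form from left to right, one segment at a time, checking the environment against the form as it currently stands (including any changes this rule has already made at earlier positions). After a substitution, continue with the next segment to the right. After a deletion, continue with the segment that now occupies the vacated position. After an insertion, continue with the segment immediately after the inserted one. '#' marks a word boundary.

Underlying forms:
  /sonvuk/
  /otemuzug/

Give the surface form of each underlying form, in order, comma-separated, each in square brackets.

/sonvuk/:
  (1) Word-Final Devoicing: no change — [sonvuk]
  (2) Syncope: [sonvuk] → [sonvk]
  (3) Intervocalic Voicing: no change — [sonvk]
  (4) Cluster Epenthesis: [sonvk] → [sonvak]
  (5) Nasal Place Assimilation: [sonvak] → [somvak]
/otemuzug/:
  (1) Word-Final Devoicing: [otemuzug] → [otemuzuk]
  (2) Syncope: [otemuzuk] → [otemzk]
  (3) Intervocalic Voicing: [otemzk] → [odemzk]
  (4) Cluster Epenthesis: [odemzk] → [odemzak]
  (5) Nasal Place Assimilation: no change — [odemzak]

[somvak], [odemzak]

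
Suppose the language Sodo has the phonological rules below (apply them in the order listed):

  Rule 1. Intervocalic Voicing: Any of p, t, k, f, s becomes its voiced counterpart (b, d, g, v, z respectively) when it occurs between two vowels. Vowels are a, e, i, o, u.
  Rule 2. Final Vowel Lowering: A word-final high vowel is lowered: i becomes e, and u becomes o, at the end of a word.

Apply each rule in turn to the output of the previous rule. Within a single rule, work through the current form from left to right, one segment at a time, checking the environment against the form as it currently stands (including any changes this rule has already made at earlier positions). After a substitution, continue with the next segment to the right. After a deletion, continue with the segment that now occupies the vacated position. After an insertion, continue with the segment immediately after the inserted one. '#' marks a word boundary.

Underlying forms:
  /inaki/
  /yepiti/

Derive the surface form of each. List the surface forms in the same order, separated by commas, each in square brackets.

[inage], [yebide]

/inaki/:
  Rule 1 Intervocalic Voicing: [inaki] → [inagi]
  Rule 2 Final Vowel Lowering: [inagi] → [inage]
/yepiti/:
  Rule 1 Intervocalic Voicing: [yepiti] → [yebidi]
  Rule 2 Final Vowel Lowering: [yebidi] → [yebide]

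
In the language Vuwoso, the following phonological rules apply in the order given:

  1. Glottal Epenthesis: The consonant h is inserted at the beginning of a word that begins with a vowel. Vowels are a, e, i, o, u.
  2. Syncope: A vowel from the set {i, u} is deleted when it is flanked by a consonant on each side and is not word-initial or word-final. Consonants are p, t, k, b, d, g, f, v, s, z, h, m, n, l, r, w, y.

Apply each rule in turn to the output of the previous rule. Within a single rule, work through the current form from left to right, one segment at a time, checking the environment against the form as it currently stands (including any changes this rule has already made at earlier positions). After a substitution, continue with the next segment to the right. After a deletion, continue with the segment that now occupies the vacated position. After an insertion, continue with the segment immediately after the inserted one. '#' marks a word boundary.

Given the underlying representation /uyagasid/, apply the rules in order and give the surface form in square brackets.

1 Glottal Epenthesis: [uyagasid] → [huyagasid]
2 Syncope: [huyagasid] → [hyagasd]

[hyagasd]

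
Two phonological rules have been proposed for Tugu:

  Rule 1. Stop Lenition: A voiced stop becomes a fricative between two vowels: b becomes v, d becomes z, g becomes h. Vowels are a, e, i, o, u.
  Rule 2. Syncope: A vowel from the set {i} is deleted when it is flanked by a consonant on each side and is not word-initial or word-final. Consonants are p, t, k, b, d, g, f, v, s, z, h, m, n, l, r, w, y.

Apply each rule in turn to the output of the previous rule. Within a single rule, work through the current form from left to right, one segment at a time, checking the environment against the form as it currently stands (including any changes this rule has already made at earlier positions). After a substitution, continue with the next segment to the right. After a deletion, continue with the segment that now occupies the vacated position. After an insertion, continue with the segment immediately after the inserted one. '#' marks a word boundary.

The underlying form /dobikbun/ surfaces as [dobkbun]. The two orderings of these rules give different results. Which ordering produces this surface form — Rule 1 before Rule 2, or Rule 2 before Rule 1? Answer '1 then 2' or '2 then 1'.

2 then 1

Order 1 then 2:
  1 Stop Lenition: [dobikbun] → [dovikbun]
  2 Syncope: [dovikbun] → [dovkbun]
  result: [dovkbun]
Order 2 then 1:
  2 Syncope: [dobikbun] → [dobkbun]
  1 Stop Lenition: no change — [dobkbun]
  result: [dobkbun]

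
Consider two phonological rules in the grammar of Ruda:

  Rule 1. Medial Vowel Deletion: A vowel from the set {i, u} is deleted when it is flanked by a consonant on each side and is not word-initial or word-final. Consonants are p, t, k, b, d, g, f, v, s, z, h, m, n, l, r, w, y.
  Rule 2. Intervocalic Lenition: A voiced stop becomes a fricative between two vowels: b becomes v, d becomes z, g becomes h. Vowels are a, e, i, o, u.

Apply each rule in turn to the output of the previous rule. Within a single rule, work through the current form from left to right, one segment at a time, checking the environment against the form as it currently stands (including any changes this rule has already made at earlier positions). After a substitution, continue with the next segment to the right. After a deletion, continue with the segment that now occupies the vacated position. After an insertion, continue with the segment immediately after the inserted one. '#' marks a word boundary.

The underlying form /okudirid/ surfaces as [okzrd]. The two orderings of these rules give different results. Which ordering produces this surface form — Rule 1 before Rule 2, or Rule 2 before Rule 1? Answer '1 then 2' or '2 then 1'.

2 then 1

Order 1 then 2:
  1 Medial Vowel Deletion: [okudirid] → [okdrd]
  2 Intervocalic Lenition: no change — [okdrd]
  result: [okdrd]
Order 2 then 1:
  2 Intervocalic Lenition: [okudirid] → [okuzirid]
  1 Medial Vowel Deletion: [okuzirid] → [okzrd]
  result: [okzrd]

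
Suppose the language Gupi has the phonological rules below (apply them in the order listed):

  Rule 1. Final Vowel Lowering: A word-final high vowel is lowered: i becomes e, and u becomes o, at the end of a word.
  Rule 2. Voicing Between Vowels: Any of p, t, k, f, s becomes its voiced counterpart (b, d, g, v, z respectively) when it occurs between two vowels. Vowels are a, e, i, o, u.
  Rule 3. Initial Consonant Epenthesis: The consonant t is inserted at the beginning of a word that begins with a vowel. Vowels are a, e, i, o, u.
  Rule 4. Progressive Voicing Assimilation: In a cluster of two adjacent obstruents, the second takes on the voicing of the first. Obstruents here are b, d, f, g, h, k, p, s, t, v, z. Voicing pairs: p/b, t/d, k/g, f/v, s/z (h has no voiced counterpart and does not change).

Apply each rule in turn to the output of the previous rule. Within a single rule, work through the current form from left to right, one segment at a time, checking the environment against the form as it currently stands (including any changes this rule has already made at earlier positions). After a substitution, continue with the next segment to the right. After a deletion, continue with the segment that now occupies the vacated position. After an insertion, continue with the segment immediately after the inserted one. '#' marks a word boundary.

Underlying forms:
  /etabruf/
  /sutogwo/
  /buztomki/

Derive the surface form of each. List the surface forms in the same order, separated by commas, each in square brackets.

[tedabruf], [sudogwo], [buzdomke]

/etabruf/:
  Rule 1 Final Vowel Lowering: no change — [etabruf]
  Rule 2 Voicing Between Vowels: [etabruf] → [edabruf]
  Rule 3 Initial Consonant Epenthesis: [edabruf] → [tedabruf]
  Rule 4 Progressive Voicing Assimilation: no change — [tedabruf]
/sutogwo/:
  Rule 1 Final Vowel Lowering: no change — [sutogwo]
  Rule 2 Voicing Between Vowels: [sutogwo] → [sudogwo]
  Rule 3 Initial Consonant Epenthesis: no change — [sudogwo]
  Rule 4 Progressive Voicing Assimilation: no change — [sudogwo]
/buztomki/:
  Rule 1 Final Vowel Lowering: [buztomki] → [buztomke]
  Rule 2 Voicing Between Vowels: no change — [buztomke]
  Rule 3 Initial Consonant Epenthesis: no change — [buztomke]
  Rule 4 Progressive Voicing Assimilation: [buztomke] → [buzdomke]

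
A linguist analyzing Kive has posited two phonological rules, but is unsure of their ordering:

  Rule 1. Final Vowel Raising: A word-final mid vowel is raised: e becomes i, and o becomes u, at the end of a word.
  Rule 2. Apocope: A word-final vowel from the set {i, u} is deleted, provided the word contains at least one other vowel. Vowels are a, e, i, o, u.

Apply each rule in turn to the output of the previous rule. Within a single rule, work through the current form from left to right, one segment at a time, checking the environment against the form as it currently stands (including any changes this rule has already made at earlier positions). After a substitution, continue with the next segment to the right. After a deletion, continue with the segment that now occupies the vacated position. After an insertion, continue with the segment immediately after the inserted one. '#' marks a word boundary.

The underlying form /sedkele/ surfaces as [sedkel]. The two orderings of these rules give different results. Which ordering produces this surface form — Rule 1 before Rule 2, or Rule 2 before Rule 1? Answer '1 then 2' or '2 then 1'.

1 then 2

Order 1 then 2:
  1 Final Vowel Raising: [sedkele] → [sedkeli]
  2 Apocope: [sedkeli] → [sedkel]
  result: [sedkel]
Order 2 then 1:
  2 Apocope: no change — [sedkele]
  1 Final Vowel Raising: [sedkele] → [sedkeli]
  result: [sedkeli]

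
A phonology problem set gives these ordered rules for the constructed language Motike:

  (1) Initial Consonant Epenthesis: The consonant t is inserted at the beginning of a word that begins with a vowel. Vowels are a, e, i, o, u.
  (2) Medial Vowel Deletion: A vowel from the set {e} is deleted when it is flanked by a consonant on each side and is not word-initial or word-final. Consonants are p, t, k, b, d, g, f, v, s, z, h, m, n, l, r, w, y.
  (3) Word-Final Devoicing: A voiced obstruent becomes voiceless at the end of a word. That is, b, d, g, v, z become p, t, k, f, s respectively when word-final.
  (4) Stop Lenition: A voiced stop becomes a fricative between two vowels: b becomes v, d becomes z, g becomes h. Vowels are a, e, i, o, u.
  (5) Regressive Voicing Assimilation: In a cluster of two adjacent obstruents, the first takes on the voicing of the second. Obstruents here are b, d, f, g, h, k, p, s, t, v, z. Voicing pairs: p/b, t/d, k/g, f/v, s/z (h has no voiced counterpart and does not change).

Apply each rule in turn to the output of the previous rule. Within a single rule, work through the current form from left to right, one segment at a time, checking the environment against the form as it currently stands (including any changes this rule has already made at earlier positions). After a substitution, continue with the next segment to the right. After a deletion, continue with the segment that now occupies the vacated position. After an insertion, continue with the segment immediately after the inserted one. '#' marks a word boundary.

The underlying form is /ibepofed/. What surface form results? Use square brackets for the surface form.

(1) Initial Consonant Epenthesis: [ibepofed] → [tibepofed]
(2) Medial Vowel Deletion: [tibepofed] → [tibpofd]
(3) Word-Final Devoicing: [tibpofd] → [tibpoft]
(4) Stop Lenition: no change — [tibpoft]
(5) Regressive Voicing Assimilation: [tibpoft] → [tippoft]

[tippoft]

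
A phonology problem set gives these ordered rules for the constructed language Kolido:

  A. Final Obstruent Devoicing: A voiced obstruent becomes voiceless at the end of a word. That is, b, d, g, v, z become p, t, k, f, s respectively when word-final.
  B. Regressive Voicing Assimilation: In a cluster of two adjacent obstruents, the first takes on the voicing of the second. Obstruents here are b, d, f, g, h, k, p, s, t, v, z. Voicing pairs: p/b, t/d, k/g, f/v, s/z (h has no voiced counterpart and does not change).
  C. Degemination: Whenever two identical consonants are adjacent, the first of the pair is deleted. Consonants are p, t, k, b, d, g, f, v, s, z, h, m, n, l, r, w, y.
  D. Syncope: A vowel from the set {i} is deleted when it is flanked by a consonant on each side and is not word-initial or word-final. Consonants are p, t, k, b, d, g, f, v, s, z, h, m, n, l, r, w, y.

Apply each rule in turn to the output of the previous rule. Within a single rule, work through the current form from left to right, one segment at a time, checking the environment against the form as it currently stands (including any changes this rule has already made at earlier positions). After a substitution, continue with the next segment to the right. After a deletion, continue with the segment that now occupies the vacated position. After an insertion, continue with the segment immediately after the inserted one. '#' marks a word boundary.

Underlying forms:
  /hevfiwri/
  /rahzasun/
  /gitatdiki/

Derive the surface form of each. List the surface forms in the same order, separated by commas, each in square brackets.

/hevfiwri/:
  A Final Obstruent Devoicing: no change — [hevfiwri]
  B Regressive Voicing Assimilation: [hevfiwri] → [heffiwri]
  C Degemination: [heffiwri] → [hefiwri]
  D Syncope: [hefiwri] → [hefwri]
/rahzasun/:
  A Final Obstruent Devoicing: no change — [rahzasun]
  B Regressive Voicing Assimilation: no change — [rahzasun]
  C Degemination: no change — [rahzasun]
  D Syncope: no change — [rahzasun]
/gitatdiki/:
  A Final Obstruent Devoicing: no change — [gitatdiki]
  B Regressive Voicing Assimilation: [gitatdiki] → [gitaddiki]
  C Degemination: [gitaddiki] → [gitadiki]
  D Syncope: [gitadiki] → [gtadki]

[hefwri], [rahzasun], [gtadki]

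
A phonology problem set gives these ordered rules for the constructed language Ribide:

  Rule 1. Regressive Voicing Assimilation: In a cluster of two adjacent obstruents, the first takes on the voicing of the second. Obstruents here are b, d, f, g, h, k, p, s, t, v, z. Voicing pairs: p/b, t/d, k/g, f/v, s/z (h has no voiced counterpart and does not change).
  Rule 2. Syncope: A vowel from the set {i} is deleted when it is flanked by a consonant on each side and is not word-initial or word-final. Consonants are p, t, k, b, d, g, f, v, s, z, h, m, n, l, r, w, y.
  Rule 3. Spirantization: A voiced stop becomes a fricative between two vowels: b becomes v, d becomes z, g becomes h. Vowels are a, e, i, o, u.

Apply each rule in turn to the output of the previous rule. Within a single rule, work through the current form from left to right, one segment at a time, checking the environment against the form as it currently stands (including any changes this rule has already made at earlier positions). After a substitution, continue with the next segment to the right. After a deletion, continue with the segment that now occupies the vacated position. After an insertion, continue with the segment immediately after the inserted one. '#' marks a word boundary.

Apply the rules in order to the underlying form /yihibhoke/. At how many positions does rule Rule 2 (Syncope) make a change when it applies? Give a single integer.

Rule 1 Regressive Voicing Assimilation: [yihibhoke] → [yihiphoke]
Rule 2 Syncope: [yihiphoke] → [yhphoke]
Rule 3 Spirantization: no change — [yhphoke]
Rule Rule 2 changed 2 position(s).

2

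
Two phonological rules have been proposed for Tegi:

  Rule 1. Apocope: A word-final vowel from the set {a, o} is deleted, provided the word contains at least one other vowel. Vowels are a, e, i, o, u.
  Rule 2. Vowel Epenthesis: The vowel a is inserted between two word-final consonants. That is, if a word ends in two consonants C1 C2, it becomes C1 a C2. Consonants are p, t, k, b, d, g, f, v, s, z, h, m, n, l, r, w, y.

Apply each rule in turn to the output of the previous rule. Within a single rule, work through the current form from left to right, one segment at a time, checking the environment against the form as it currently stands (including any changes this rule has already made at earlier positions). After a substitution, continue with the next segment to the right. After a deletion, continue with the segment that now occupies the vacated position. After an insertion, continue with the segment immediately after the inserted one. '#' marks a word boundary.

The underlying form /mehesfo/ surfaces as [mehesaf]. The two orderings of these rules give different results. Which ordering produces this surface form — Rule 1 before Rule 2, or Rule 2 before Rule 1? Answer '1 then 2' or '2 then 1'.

1 then 2

Order 1 then 2:
  1 Apocope: [mehesfo] → [mehesf]
  2 Vowel Epenthesis: [mehesf] → [mehesaf]
  result: [mehesaf]
Order 2 then 1:
  2 Vowel Epenthesis: no change — [mehesfo]
  1 Apocope: [mehesfo] → [mehesf]
  result: [mehesf]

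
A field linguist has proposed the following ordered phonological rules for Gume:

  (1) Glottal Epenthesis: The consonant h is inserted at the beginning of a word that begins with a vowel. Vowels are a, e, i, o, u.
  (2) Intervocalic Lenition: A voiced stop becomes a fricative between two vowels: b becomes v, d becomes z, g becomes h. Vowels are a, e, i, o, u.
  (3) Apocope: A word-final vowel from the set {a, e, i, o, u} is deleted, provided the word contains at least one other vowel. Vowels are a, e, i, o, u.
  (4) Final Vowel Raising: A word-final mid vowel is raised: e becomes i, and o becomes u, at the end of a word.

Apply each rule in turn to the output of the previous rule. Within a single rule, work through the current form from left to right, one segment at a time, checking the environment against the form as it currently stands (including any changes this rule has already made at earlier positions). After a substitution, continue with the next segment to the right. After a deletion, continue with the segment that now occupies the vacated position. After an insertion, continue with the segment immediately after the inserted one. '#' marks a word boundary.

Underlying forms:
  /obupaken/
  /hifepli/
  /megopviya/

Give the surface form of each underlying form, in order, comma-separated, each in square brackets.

/obupaken/:
  (1) Glottal Epenthesis: [obupaken] → [hobupaken]
  (2) Intervocalic Lenition: [hobupaken] → [hovupaken]
  (3) Apocope: no change — [hovupaken]
  (4) Final Vowel Raising: no change — [hovupaken]
/hifepli/:
  (1) Glottal Epenthesis: no change — [hifepli]
  (2) Intervocalic Lenition: no change — [hifepli]
  (3) Apocope: [hifepli] → [hifepl]
  (4) Final Vowel Raising: no change — [hifepl]
/megopviya/:
  (1) Glottal Epenthesis: no change — [megopviya]
  (2) Intervocalic Lenition: [megopviya] → [mehopviya]
  (3) Apocope: [mehopviya] → [mehopviy]
  (4) Final Vowel Raising: no change — [mehopviy]

[hovupaken], [hifepl], [mehopviy]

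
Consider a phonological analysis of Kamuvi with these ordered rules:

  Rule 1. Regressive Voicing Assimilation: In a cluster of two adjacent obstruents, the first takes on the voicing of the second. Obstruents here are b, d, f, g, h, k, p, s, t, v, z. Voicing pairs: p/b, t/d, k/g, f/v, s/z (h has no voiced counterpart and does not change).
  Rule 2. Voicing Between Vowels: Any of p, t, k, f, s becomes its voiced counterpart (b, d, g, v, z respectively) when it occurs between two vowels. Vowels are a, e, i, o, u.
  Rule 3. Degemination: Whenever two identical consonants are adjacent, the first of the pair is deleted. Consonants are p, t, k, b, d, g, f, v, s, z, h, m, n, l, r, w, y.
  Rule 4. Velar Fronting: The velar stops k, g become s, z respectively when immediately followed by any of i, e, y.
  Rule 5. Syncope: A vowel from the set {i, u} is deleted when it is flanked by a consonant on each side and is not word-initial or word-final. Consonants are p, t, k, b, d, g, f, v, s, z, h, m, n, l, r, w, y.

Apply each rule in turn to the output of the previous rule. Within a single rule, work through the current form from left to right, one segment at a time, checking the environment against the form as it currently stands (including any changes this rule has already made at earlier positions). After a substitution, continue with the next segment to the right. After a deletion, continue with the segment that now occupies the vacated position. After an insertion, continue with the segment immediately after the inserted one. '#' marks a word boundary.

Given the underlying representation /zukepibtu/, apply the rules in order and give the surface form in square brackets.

Rule 1 Regressive Voicing Assimilation: [zukepibtu] → [zukepiptu]
Rule 2 Voicing Between Vowels: [zukepiptu] → [zugebiptu]
Rule 3 Degemination: no change — [zugebiptu]
Rule 4 Velar Fronting: [zugebiptu] → [zuzebiptu]
Rule 5 Syncope: [zuzebiptu] → [zzebptu]

[zzebptu]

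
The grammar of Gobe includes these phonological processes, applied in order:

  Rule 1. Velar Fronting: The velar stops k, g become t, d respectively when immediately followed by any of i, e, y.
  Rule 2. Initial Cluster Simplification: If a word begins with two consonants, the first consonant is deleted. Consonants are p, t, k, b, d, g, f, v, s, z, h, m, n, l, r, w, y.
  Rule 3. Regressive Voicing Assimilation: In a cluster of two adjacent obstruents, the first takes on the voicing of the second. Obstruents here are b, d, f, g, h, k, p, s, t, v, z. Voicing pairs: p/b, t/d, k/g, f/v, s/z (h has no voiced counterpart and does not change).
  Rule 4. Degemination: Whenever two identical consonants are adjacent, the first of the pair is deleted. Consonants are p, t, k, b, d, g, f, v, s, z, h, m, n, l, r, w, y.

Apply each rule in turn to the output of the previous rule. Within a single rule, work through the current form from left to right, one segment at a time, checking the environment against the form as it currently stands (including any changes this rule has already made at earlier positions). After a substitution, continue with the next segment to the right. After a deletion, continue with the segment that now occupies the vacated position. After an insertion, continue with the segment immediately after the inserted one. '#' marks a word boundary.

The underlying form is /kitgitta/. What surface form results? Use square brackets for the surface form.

[tidita]

Rule 1 Velar Fronting: [kitgitta] → [titditta]
Rule 2 Initial Cluster Simplification: no change — [titditta]
Rule 3 Regressive Voicing Assimilation: [titditta] → [tidditta]
Rule 4 Degemination: [tidditta] → [tidita]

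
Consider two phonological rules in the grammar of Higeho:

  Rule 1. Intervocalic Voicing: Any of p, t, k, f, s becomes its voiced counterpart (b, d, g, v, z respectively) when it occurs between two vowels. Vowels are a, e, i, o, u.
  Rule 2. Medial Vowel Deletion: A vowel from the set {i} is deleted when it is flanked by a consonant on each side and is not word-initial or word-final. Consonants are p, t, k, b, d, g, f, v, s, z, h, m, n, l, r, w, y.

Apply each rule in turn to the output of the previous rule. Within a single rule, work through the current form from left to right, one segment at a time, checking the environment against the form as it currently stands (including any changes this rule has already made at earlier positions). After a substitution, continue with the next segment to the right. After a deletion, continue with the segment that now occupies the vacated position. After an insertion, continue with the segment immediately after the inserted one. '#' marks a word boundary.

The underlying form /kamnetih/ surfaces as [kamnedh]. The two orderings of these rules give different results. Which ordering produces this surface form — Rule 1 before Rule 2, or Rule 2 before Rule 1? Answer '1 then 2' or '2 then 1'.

Order 1 then 2:
  1 Intervocalic Voicing: [kamnetih] → [kamnedih]
  2 Medial Vowel Deletion: [kamnedih] → [kamnedh]
  result: [kamnedh]
Order 2 then 1:
  2 Medial Vowel Deletion: [kamnetih] → [kamneth]
  1 Intervocalic Voicing: no change — [kamneth]
  result: [kamneth]

1 then 2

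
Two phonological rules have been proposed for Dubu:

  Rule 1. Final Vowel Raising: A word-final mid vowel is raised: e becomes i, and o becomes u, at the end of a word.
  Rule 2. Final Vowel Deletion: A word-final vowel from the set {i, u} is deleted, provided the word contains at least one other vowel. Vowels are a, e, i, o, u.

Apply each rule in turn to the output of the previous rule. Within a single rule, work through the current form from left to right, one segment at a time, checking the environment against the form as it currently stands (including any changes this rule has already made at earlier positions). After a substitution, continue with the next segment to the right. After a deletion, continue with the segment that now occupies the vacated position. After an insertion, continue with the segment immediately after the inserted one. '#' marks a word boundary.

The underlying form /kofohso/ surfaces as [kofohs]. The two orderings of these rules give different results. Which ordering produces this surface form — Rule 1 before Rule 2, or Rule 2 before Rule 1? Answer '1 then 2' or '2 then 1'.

Order 1 then 2:
  1 Final Vowel Raising: [kofohso] → [kofohsu]
  2 Final Vowel Deletion: [kofohsu] → [kofohs]
  result: [kofohs]
Order 2 then 1:
  2 Final Vowel Deletion: no change — [kofohso]
  1 Final Vowel Raising: [kofohso] → [kofohsu]
  result: [kofohsu]

1 then 2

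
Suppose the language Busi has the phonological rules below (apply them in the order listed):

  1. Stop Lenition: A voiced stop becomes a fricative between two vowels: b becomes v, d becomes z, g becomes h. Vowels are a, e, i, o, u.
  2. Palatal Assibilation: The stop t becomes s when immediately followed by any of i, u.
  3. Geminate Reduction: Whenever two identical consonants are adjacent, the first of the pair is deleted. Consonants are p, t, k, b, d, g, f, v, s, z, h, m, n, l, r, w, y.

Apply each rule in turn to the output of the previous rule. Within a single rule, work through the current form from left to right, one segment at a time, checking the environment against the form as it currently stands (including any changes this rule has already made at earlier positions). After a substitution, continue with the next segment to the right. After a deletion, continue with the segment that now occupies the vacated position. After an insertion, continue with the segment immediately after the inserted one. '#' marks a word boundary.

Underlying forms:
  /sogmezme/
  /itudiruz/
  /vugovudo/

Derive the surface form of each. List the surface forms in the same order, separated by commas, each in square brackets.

/sogmezme/:
  1 Stop Lenition: no change — [sogmezme]
  2 Palatal Assibilation: no change — [sogmezme]
  3 Geminate Reduction: no change — [sogmezme]
/itudiruz/:
  1 Stop Lenition: [itudiruz] → [ituziruz]
  2 Palatal Assibilation: [ituziruz] → [isuziruz]
  3 Geminate Reduction: no change — [isuziruz]
/vugovudo/:
  1 Stop Lenition: [vugovudo] → [vuhovuzo]
  2 Palatal Assibilation: no change — [vuhovuzo]
  3 Geminate Reduction: no change — [vuhovuzo]

[sogmezme], [isuziruz], [vuhovuzo]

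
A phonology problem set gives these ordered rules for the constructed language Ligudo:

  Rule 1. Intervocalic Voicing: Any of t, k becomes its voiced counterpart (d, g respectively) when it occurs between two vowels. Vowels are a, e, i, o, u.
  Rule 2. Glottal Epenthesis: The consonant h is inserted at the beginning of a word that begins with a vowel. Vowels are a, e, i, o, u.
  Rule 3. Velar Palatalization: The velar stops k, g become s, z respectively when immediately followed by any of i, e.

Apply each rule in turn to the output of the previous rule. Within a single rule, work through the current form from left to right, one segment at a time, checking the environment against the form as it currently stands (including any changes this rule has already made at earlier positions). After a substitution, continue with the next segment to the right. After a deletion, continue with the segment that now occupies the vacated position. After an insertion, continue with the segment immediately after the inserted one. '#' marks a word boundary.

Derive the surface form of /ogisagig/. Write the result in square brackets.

[hozisazig]

Rule 1 Intervocalic Voicing: no change — [ogisagig]
Rule 2 Glottal Epenthesis: [ogisagig] → [hogisagig]
Rule 3 Velar Palatalization: [hogisagig] → [hozisazig]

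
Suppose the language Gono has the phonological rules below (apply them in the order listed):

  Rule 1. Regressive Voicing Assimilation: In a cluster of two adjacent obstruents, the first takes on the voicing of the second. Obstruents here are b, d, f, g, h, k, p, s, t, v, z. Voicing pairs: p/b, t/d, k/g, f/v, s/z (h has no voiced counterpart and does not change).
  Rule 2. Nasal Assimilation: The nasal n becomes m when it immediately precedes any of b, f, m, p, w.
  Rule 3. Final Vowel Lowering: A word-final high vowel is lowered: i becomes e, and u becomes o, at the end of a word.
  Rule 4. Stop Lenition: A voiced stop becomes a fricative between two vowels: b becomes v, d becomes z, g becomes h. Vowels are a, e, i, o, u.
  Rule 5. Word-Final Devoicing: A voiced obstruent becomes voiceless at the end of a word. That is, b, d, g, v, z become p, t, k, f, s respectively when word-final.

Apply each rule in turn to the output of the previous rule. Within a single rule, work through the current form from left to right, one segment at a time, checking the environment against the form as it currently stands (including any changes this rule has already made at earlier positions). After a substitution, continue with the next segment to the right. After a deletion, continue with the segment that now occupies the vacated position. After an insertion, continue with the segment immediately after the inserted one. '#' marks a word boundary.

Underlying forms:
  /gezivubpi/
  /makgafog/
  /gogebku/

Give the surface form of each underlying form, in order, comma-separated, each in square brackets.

/gezivubpi/:
  Rule 1 Regressive Voicing Assimilation: [gezivubpi] → [gezivuppi]
  Rule 2 Nasal Assimilation: no change — [gezivuppi]
  Rule 3 Final Vowel Lowering: [gezivuppi] → [gezivuppe]
  Rule 4 Stop Lenition: no change — [gezivuppe]
  Rule 5 Word-Final Devoicing: no change — [gezivuppe]
/makgafog/:
  Rule 1 Regressive Voicing Assimilation: [makgafog] → [maggafog]
  Rule 2 Nasal Assimilation: no change — [maggafog]
  Rule 3 Final Vowel Lowering: no change — [maggafog]
  Rule 4 Stop Lenition: no change — [maggafog]
  Rule 5 Word-Final Devoicing: [maggafog] → [maggafok]
/gogebku/:
  Rule 1 Regressive Voicing Assimilation: [gogebku] → [gogepku]
  Rule 2 Nasal Assimilation: no change — [gogepku]
  Rule 3 Final Vowel Lowering: [gogepku] → [gogepko]
  Rule 4 Stop Lenition: [gogepko] → [gohepko]
  Rule 5 Word-Final Devoicing: no change — [gohepko]

[gezivuppe], [maggafok], [gohepko]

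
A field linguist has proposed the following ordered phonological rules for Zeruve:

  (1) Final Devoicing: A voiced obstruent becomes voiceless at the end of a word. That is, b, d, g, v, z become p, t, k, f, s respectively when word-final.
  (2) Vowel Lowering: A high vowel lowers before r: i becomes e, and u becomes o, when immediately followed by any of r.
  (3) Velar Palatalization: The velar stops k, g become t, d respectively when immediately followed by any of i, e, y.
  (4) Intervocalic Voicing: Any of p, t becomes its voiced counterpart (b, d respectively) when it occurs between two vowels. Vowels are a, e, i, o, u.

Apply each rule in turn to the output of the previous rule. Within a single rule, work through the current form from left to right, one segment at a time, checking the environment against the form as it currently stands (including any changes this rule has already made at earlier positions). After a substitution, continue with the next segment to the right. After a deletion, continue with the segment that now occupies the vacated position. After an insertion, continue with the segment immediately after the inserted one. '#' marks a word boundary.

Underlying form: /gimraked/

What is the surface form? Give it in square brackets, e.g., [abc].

[dimradet]

(1) Final Devoicing: [gimraked] → [gimraket]
(2) Vowel Lowering: no change — [gimraket]
(3) Velar Palatalization: [gimraket] → [dimratet]
(4) Intervocalic Voicing: [dimratet] → [dimradet]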